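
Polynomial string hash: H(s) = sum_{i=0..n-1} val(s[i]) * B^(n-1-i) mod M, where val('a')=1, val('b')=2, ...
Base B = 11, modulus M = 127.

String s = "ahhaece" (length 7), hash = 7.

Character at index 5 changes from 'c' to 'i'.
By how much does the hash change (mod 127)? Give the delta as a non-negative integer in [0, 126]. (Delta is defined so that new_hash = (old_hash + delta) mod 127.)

Answer: 66

Derivation:
Delta formula: (val(new) - val(old)) * B^(n-1-k) mod M
  val('i') - val('c') = 9 - 3 = 6
  B^(n-1-k) = 11^1 mod 127 = 11
  Delta = 6 * 11 mod 127 = 66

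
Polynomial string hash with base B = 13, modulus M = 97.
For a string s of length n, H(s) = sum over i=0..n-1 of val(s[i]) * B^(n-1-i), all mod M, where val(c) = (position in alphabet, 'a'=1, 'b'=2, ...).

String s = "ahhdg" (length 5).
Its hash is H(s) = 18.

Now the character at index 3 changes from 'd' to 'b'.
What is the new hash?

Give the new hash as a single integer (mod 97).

Answer: 89

Derivation:
val('d') = 4, val('b') = 2
Position k = 3, exponent = n-1-k = 1
B^1 mod M = 13^1 mod 97 = 13
Delta = (2 - 4) * 13 mod 97 = 71
New hash = (18 + 71) mod 97 = 89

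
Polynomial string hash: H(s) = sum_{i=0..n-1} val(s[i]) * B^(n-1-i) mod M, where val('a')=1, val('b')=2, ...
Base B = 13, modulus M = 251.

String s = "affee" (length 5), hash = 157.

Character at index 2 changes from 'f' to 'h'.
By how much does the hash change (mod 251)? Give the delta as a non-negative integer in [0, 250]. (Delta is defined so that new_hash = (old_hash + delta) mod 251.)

Answer: 87

Derivation:
Delta formula: (val(new) - val(old)) * B^(n-1-k) mod M
  val('h') - val('f') = 8 - 6 = 2
  B^(n-1-k) = 13^2 mod 251 = 169
  Delta = 2 * 169 mod 251 = 87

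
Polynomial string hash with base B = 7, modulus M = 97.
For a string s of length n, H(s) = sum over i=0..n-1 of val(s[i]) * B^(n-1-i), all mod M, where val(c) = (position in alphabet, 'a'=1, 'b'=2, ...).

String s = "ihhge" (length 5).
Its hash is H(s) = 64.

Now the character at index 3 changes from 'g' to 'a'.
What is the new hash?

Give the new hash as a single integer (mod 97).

Answer: 22

Derivation:
val('g') = 7, val('a') = 1
Position k = 3, exponent = n-1-k = 1
B^1 mod M = 7^1 mod 97 = 7
Delta = (1 - 7) * 7 mod 97 = 55
New hash = (64 + 55) mod 97 = 22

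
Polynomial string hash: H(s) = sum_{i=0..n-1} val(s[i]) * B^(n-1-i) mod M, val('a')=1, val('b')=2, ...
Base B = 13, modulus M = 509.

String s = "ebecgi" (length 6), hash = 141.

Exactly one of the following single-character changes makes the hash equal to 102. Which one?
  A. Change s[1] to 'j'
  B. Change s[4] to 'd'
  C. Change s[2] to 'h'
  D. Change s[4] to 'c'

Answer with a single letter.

Answer: B

Derivation:
Option A: s[1]='b'->'j', delta=(10-2)*13^4 mod 509 = 456, hash=141+456 mod 509 = 88
Option B: s[4]='g'->'d', delta=(4-7)*13^1 mod 509 = 470, hash=141+470 mod 509 = 102 <-- target
Option C: s[2]='e'->'h', delta=(8-5)*13^3 mod 509 = 483, hash=141+483 mod 509 = 115
Option D: s[4]='g'->'c', delta=(3-7)*13^1 mod 509 = 457, hash=141+457 mod 509 = 89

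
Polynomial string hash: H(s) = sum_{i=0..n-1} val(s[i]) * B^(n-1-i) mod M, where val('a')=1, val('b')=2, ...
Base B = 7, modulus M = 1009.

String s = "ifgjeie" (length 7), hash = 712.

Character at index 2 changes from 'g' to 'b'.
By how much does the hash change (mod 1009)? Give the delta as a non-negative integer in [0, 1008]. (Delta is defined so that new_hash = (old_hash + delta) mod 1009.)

Answer: 103

Derivation:
Delta formula: (val(new) - val(old)) * B^(n-1-k) mod M
  val('b') - val('g') = 2 - 7 = -5
  B^(n-1-k) = 7^4 mod 1009 = 383
  Delta = -5 * 383 mod 1009 = 103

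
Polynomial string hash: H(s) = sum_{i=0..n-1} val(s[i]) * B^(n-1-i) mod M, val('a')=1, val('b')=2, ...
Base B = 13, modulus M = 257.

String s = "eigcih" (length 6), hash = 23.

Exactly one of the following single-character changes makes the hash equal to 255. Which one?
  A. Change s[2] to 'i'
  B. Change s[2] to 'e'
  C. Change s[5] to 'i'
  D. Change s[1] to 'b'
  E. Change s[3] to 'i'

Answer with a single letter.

Option A: s[2]='g'->'i', delta=(9-7)*13^3 mod 257 = 25, hash=23+25 mod 257 = 48
Option B: s[2]='g'->'e', delta=(5-7)*13^3 mod 257 = 232, hash=23+232 mod 257 = 255 <-- target
Option C: s[5]='h'->'i', delta=(9-8)*13^0 mod 257 = 1, hash=23+1 mod 257 = 24
Option D: s[1]='i'->'b', delta=(2-9)*13^4 mod 257 = 19, hash=23+19 mod 257 = 42
Option E: s[3]='c'->'i', delta=(9-3)*13^2 mod 257 = 243, hash=23+243 mod 257 = 9

Answer: B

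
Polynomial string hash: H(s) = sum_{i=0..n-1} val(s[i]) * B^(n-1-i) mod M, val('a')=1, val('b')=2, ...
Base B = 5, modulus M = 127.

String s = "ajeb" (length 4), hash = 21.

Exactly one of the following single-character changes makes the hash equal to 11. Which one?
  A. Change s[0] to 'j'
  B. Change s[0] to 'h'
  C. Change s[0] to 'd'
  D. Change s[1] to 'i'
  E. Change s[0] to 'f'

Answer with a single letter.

Answer: E

Derivation:
Option A: s[0]='a'->'j', delta=(10-1)*5^3 mod 127 = 109, hash=21+109 mod 127 = 3
Option B: s[0]='a'->'h', delta=(8-1)*5^3 mod 127 = 113, hash=21+113 mod 127 = 7
Option C: s[0]='a'->'d', delta=(4-1)*5^3 mod 127 = 121, hash=21+121 mod 127 = 15
Option D: s[1]='j'->'i', delta=(9-10)*5^2 mod 127 = 102, hash=21+102 mod 127 = 123
Option E: s[0]='a'->'f', delta=(6-1)*5^3 mod 127 = 117, hash=21+117 mod 127 = 11 <-- target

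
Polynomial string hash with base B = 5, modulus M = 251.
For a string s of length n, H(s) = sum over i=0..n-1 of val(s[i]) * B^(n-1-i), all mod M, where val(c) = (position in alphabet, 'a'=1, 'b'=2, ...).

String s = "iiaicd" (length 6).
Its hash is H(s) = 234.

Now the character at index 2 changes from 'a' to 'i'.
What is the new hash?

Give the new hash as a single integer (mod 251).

Answer: 230

Derivation:
val('a') = 1, val('i') = 9
Position k = 2, exponent = n-1-k = 3
B^3 mod M = 5^3 mod 251 = 125
Delta = (9 - 1) * 125 mod 251 = 247
New hash = (234 + 247) mod 251 = 230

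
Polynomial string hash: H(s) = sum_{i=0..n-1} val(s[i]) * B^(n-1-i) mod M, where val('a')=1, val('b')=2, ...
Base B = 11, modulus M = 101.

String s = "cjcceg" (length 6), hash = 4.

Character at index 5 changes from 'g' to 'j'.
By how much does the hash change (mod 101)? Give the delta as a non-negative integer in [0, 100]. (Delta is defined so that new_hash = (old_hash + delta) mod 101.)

Answer: 3

Derivation:
Delta formula: (val(new) - val(old)) * B^(n-1-k) mod M
  val('j') - val('g') = 10 - 7 = 3
  B^(n-1-k) = 11^0 mod 101 = 1
  Delta = 3 * 1 mod 101 = 3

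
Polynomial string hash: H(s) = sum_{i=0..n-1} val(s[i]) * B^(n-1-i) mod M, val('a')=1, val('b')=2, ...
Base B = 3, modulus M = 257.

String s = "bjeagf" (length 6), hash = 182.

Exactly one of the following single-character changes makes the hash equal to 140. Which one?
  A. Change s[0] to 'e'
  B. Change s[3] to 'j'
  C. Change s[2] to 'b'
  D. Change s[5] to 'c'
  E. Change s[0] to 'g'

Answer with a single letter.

Option A: s[0]='b'->'e', delta=(5-2)*3^5 mod 257 = 215, hash=182+215 mod 257 = 140 <-- target
Option B: s[3]='a'->'j', delta=(10-1)*3^2 mod 257 = 81, hash=182+81 mod 257 = 6
Option C: s[2]='e'->'b', delta=(2-5)*3^3 mod 257 = 176, hash=182+176 mod 257 = 101
Option D: s[5]='f'->'c', delta=(3-6)*3^0 mod 257 = 254, hash=182+254 mod 257 = 179
Option E: s[0]='b'->'g', delta=(7-2)*3^5 mod 257 = 187, hash=182+187 mod 257 = 112

Answer: A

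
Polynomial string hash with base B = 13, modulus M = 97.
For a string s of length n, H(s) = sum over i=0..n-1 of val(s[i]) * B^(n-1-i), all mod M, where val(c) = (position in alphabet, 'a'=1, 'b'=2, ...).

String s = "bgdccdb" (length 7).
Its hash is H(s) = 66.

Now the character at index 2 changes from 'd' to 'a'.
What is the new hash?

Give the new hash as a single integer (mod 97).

Answer: 34

Derivation:
val('d') = 4, val('a') = 1
Position k = 2, exponent = n-1-k = 4
B^4 mod M = 13^4 mod 97 = 43
Delta = (1 - 4) * 43 mod 97 = 65
New hash = (66 + 65) mod 97 = 34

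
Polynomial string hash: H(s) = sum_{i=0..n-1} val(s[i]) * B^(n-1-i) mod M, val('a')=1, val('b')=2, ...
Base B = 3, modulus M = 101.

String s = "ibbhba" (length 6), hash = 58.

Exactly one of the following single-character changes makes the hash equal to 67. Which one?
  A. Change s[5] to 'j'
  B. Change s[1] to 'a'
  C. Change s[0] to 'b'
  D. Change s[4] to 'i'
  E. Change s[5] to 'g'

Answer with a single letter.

Option A: s[5]='a'->'j', delta=(10-1)*3^0 mod 101 = 9, hash=58+9 mod 101 = 67 <-- target
Option B: s[1]='b'->'a', delta=(1-2)*3^4 mod 101 = 20, hash=58+20 mod 101 = 78
Option C: s[0]='i'->'b', delta=(2-9)*3^5 mod 101 = 16, hash=58+16 mod 101 = 74
Option D: s[4]='b'->'i', delta=(9-2)*3^1 mod 101 = 21, hash=58+21 mod 101 = 79
Option E: s[5]='a'->'g', delta=(7-1)*3^0 mod 101 = 6, hash=58+6 mod 101 = 64

Answer: A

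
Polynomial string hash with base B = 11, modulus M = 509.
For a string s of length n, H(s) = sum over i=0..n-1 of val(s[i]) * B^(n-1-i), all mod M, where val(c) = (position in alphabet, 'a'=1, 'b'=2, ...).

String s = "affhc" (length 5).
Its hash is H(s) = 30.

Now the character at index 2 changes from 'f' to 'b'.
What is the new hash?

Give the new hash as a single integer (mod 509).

val('f') = 6, val('b') = 2
Position k = 2, exponent = n-1-k = 2
B^2 mod M = 11^2 mod 509 = 121
Delta = (2 - 6) * 121 mod 509 = 25
New hash = (30 + 25) mod 509 = 55

Answer: 55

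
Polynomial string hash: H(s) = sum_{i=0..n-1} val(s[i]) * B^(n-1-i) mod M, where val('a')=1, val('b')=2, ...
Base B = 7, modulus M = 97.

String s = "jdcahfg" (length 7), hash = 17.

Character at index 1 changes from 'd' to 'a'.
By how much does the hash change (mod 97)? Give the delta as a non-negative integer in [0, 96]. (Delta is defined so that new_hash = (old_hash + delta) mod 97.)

Answer: 19

Derivation:
Delta formula: (val(new) - val(old)) * B^(n-1-k) mod M
  val('a') - val('d') = 1 - 4 = -3
  B^(n-1-k) = 7^5 mod 97 = 26
  Delta = -3 * 26 mod 97 = 19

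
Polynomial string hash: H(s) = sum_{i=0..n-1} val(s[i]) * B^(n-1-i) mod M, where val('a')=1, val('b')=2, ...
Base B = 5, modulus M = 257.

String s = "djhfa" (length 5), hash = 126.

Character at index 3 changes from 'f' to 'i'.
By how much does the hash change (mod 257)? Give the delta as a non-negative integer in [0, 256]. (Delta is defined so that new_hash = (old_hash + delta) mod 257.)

Answer: 15

Derivation:
Delta formula: (val(new) - val(old)) * B^(n-1-k) mod M
  val('i') - val('f') = 9 - 6 = 3
  B^(n-1-k) = 5^1 mod 257 = 5
  Delta = 3 * 5 mod 257 = 15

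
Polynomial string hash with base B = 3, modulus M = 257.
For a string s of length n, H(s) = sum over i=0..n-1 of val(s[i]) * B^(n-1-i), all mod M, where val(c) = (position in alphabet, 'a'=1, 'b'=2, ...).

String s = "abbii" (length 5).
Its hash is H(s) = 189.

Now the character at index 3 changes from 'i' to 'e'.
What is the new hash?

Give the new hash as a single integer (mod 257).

val('i') = 9, val('e') = 5
Position k = 3, exponent = n-1-k = 1
B^1 mod M = 3^1 mod 257 = 3
Delta = (5 - 9) * 3 mod 257 = 245
New hash = (189 + 245) mod 257 = 177

Answer: 177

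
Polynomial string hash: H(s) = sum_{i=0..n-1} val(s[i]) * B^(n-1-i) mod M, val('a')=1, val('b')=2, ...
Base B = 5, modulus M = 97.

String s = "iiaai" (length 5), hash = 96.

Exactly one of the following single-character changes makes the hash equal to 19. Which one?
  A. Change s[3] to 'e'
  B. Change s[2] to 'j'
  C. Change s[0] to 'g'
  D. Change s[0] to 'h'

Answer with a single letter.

Option A: s[3]='a'->'e', delta=(5-1)*5^1 mod 97 = 20, hash=96+20 mod 97 = 19 <-- target
Option B: s[2]='a'->'j', delta=(10-1)*5^2 mod 97 = 31, hash=96+31 mod 97 = 30
Option C: s[0]='i'->'g', delta=(7-9)*5^4 mod 97 = 11, hash=96+11 mod 97 = 10
Option D: s[0]='i'->'h', delta=(8-9)*5^4 mod 97 = 54, hash=96+54 mod 97 = 53

Answer: A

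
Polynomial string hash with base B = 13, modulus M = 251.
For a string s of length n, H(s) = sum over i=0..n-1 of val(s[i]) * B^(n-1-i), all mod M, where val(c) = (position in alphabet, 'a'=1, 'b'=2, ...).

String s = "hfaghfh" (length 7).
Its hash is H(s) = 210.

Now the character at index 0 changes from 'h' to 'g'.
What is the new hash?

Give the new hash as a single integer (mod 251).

val('h') = 8, val('g') = 7
Position k = 0, exponent = n-1-k = 6
B^6 mod M = 13^6 mod 251 = 79
Delta = (7 - 8) * 79 mod 251 = 172
New hash = (210 + 172) mod 251 = 131

Answer: 131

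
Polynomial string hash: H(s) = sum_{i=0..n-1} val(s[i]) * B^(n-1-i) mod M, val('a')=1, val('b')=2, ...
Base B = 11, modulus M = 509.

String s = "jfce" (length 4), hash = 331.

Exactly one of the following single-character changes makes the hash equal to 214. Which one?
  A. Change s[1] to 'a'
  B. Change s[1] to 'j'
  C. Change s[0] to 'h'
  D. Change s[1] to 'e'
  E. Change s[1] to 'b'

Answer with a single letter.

Answer: C

Derivation:
Option A: s[1]='f'->'a', delta=(1-6)*11^2 mod 509 = 413, hash=331+413 mod 509 = 235
Option B: s[1]='f'->'j', delta=(10-6)*11^2 mod 509 = 484, hash=331+484 mod 509 = 306
Option C: s[0]='j'->'h', delta=(8-10)*11^3 mod 509 = 392, hash=331+392 mod 509 = 214 <-- target
Option D: s[1]='f'->'e', delta=(5-6)*11^2 mod 509 = 388, hash=331+388 mod 509 = 210
Option E: s[1]='f'->'b', delta=(2-6)*11^2 mod 509 = 25, hash=331+25 mod 509 = 356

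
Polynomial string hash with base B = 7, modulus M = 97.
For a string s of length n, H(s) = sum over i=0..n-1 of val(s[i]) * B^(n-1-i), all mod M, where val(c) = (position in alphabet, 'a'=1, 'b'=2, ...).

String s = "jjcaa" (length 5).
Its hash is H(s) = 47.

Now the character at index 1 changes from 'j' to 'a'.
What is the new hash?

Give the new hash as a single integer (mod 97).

val('j') = 10, val('a') = 1
Position k = 1, exponent = n-1-k = 3
B^3 mod M = 7^3 mod 97 = 52
Delta = (1 - 10) * 52 mod 97 = 17
New hash = (47 + 17) mod 97 = 64

Answer: 64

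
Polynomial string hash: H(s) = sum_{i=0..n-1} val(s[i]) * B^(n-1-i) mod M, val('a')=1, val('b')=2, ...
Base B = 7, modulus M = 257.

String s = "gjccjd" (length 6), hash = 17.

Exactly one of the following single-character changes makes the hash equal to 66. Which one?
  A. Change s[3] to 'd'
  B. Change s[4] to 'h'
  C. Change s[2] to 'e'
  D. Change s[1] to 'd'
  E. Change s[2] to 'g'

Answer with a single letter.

Answer: A

Derivation:
Option A: s[3]='c'->'d', delta=(4-3)*7^2 mod 257 = 49, hash=17+49 mod 257 = 66 <-- target
Option B: s[4]='j'->'h', delta=(8-10)*7^1 mod 257 = 243, hash=17+243 mod 257 = 3
Option C: s[2]='c'->'e', delta=(5-3)*7^3 mod 257 = 172, hash=17+172 mod 257 = 189
Option D: s[1]='j'->'d', delta=(4-10)*7^4 mod 257 = 243, hash=17+243 mod 257 = 3
Option E: s[2]='c'->'g', delta=(7-3)*7^3 mod 257 = 87, hash=17+87 mod 257 = 104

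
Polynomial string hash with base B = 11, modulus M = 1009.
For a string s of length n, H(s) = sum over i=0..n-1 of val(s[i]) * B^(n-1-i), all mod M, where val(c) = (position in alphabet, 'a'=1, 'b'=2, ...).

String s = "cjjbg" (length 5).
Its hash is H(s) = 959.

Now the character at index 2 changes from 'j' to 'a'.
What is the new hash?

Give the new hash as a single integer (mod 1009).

Answer: 879

Derivation:
val('j') = 10, val('a') = 1
Position k = 2, exponent = n-1-k = 2
B^2 mod M = 11^2 mod 1009 = 121
Delta = (1 - 10) * 121 mod 1009 = 929
New hash = (959 + 929) mod 1009 = 879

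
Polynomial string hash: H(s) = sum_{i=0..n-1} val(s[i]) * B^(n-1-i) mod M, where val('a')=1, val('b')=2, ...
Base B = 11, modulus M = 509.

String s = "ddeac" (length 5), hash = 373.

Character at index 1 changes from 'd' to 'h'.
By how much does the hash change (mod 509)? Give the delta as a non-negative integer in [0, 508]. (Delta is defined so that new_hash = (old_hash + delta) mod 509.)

Answer: 234

Derivation:
Delta formula: (val(new) - val(old)) * B^(n-1-k) mod M
  val('h') - val('d') = 8 - 4 = 4
  B^(n-1-k) = 11^3 mod 509 = 313
  Delta = 4 * 313 mod 509 = 234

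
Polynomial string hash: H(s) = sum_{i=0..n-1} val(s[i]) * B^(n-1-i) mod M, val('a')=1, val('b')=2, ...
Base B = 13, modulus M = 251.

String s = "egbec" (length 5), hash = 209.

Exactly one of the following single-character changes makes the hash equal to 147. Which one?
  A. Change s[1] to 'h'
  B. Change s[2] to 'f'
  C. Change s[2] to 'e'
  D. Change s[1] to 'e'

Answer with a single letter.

Option A: s[1]='g'->'h', delta=(8-7)*13^3 mod 251 = 189, hash=209+189 mod 251 = 147 <-- target
Option B: s[2]='b'->'f', delta=(6-2)*13^2 mod 251 = 174, hash=209+174 mod 251 = 132
Option C: s[2]='b'->'e', delta=(5-2)*13^2 mod 251 = 5, hash=209+5 mod 251 = 214
Option D: s[1]='g'->'e', delta=(5-7)*13^3 mod 251 = 124, hash=209+124 mod 251 = 82

Answer: A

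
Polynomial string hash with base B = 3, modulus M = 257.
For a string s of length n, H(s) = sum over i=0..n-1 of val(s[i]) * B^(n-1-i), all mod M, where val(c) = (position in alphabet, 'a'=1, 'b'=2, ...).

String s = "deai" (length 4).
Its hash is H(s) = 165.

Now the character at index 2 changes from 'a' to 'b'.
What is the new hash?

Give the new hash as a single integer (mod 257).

Answer: 168

Derivation:
val('a') = 1, val('b') = 2
Position k = 2, exponent = n-1-k = 1
B^1 mod M = 3^1 mod 257 = 3
Delta = (2 - 1) * 3 mod 257 = 3
New hash = (165 + 3) mod 257 = 168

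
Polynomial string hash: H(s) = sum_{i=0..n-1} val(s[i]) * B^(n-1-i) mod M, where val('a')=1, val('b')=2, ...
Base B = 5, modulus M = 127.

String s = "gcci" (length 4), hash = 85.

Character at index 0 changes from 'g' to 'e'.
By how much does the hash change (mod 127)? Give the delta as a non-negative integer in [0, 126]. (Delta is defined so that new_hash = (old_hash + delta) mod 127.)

Answer: 4

Derivation:
Delta formula: (val(new) - val(old)) * B^(n-1-k) mod M
  val('e') - val('g') = 5 - 7 = -2
  B^(n-1-k) = 5^3 mod 127 = 125
  Delta = -2 * 125 mod 127 = 4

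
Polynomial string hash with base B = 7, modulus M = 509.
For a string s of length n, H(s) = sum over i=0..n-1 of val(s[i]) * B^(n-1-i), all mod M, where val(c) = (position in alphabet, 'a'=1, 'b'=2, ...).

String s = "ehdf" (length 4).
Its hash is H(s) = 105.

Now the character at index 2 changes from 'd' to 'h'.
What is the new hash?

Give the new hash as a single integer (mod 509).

Answer: 133

Derivation:
val('d') = 4, val('h') = 8
Position k = 2, exponent = n-1-k = 1
B^1 mod M = 7^1 mod 509 = 7
Delta = (8 - 4) * 7 mod 509 = 28
New hash = (105 + 28) mod 509 = 133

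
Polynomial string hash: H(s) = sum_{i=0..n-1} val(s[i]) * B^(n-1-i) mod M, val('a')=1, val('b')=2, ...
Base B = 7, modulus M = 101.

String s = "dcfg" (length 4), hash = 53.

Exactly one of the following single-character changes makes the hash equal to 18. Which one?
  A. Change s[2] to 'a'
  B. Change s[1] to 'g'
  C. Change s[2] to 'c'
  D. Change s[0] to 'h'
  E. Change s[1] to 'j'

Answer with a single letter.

Option A: s[2]='f'->'a', delta=(1-6)*7^1 mod 101 = 66, hash=53+66 mod 101 = 18 <-- target
Option B: s[1]='c'->'g', delta=(7-3)*7^2 mod 101 = 95, hash=53+95 mod 101 = 47
Option C: s[2]='f'->'c', delta=(3-6)*7^1 mod 101 = 80, hash=53+80 mod 101 = 32
Option D: s[0]='d'->'h', delta=(8-4)*7^3 mod 101 = 59, hash=53+59 mod 101 = 11
Option E: s[1]='c'->'j', delta=(10-3)*7^2 mod 101 = 40, hash=53+40 mod 101 = 93

Answer: A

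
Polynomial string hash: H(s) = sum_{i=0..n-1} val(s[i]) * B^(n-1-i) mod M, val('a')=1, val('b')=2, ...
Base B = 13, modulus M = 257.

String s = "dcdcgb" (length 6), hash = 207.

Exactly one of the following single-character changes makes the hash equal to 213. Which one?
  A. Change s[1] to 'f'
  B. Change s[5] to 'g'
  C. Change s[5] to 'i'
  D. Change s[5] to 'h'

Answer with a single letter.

Option A: s[1]='c'->'f', delta=(6-3)*13^4 mod 257 = 102, hash=207+102 mod 257 = 52
Option B: s[5]='b'->'g', delta=(7-2)*13^0 mod 257 = 5, hash=207+5 mod 257 = 212
Option C: s[5]='b'->'i', delta=(9-2)*13^0 mod 257 = 7, hash=207+7 mod 257 = 214
Option D: s[5]='b'->'h', delta=(8-2)*13^0 mod 257 = 6, hash=207+6 mod 257 = 213 <-- target

Answer: D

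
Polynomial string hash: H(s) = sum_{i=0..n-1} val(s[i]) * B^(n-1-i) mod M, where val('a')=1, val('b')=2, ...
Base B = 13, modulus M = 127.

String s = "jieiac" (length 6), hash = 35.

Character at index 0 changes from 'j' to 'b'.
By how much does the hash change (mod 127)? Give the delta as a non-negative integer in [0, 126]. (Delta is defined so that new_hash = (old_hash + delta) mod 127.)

Answer: 59

Derivation:
Delta formula: (val(new) - val(old)) * B^(n-1-k) mod M
  val('b') - val('j') = 2 - 10 = -8
  B^(n-1-k) = 13^5 mod 127 = 72
  Delta = -8 * 72 mod 127 = 59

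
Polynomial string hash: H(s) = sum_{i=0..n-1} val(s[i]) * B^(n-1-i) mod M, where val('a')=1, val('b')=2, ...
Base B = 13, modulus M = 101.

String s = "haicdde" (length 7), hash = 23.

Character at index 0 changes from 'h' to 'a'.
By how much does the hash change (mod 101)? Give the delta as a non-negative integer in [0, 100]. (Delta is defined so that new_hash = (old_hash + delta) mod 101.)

Answer: 69

Derivation:
Delta formula: (val(new) - val(old)) * B^(n-1-k) mod M
  val('a') - val('h') = 1 - 8 = -7
  B^(n-1-k) = 13^6 mod 101 = 19
  Delta = -7 * 19 mod 101 = 69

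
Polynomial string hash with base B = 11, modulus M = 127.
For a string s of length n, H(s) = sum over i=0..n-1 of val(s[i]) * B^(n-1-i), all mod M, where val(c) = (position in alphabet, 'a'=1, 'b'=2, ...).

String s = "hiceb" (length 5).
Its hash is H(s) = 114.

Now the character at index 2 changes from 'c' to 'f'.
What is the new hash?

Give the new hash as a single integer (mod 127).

val('c') = 3, val('f') = 6
Position k = 2, exponent = n-1-k = 2
B^2 mod M = 11^2 mod 127 = 121
Delta = (6 - 3) * 121 mod 127 = 109
New hash = (114 + 109) mod 127 = 96

Answer: 96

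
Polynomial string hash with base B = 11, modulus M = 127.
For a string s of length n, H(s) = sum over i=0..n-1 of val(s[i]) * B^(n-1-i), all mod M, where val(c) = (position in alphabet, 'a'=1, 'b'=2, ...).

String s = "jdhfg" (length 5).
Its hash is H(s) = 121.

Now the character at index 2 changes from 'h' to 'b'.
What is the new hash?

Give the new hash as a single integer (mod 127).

Answer: 30

Derivation:
val('h') = 8, val('b') = 2
Position k = 2, exponent = n-1-k = 2
B^2 mod M = 11^2 mod 127 = 121
Delta = (2 - 8) * 121 mod 127 = 36
New hash = (121 + 36) mod 127 = 30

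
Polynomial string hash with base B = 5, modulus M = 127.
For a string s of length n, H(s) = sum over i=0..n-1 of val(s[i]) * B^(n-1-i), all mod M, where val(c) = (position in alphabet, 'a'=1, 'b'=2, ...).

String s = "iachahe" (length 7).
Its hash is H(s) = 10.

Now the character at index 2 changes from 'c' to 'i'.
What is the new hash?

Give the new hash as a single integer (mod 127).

val('c') = 3, val('i') = 9
Position k = 2, exponent = n-1-k = 4
B^4 mod M = 5^4 mod 127 = 117
Delta = (9 - 3) * 117 mod 127 = 67
New hash = (10 + 67) mod 127 = 77

Answer: 77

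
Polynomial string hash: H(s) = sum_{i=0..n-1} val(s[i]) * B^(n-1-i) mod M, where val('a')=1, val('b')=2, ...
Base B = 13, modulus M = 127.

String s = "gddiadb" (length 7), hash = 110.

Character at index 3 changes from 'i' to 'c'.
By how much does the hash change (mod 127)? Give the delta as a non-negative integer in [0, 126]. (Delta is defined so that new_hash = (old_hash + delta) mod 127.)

Answer: 26

Derivation:
Delta formula: (val(new) - val(old)) * B^(n-1-k) mod M
  val('c') - val('i') = 3 - 9 = -6
  B^(n-1-k) = 13^3 mod 127 = 38
  Delta = -6 * 38 mod 127 = 26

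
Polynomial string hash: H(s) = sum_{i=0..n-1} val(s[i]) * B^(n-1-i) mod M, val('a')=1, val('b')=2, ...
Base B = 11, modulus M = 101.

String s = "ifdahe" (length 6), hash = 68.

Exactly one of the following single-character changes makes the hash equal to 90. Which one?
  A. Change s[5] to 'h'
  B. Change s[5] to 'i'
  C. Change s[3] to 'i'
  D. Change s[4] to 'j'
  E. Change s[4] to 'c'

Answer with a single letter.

Answer: D

Derivation:
Option A: s[5]='e'->'h', delta=(8-5)*11^0 mod 101 = 3, hash=68+3 mod 101 = 71
Option B: s[5]='e'->'i', delta=(9-5)*11^0 mod 101 = 4, hash=68+4 mod 101 = 72
Option C: s[3]='a'->'i', delta=(9-1)*11^2 mod 101 = 59, hash=68+59 mod 101 = 26
Option D: s[4]='h'->'j', delta=(10-8)*11^1 mod 101 = 22, hash=68+22 mod 101 = 90 <-- target
Option E: s[4]='h'->'c', delta=(3-8)*11^1 mod 101 = 46, hash=68+46 mod 101 = 13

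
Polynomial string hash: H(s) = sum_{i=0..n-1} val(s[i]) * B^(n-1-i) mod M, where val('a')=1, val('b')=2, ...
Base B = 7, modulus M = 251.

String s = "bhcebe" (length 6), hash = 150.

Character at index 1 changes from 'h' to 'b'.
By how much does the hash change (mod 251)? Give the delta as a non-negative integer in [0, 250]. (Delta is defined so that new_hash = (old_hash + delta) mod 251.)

Answer: 152

Derivation:
Delta formula: (val(new) - val(old)) * B^(n-1-k) mod M
  val('b') - val('h') = 2 - 8 = -6
  B^(n-1-k) = 7^4 mod 251 = 142
  Delta = -6 * 142 mod 251 = 152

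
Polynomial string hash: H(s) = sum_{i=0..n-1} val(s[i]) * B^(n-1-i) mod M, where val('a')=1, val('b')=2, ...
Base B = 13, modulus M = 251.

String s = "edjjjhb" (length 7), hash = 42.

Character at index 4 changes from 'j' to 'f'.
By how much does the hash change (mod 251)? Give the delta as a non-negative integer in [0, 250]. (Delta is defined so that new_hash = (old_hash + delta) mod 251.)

Answer: 77

Derivation:
Delta formula: (val(new) - val(old)) * B^(n-1-k) mod M
  val('f') - val('j') = 6 - 10 = -4
  B^(n-1-k) = 13^2 mod 251 = 169
  Delta = -4 * 169 mod 251 = 77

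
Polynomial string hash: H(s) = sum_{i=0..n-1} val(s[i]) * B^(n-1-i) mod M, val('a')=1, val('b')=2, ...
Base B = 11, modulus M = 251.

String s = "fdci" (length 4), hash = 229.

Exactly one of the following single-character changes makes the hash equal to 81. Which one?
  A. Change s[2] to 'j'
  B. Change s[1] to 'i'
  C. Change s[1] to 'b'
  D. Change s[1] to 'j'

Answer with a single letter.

Option A: s[2]='c'->'j', delta=(10-3)*11^1 mod 251 = 77, hash=229+77 mod 251 = 55
Option B: s[1]='d'->'i', delta=(9-4)*11^2 mod 251 = 103, hash=229+103 mod 251 = 81 <-- target
Option C: s[1]='d'->'b', delta=(2-4)*11^2 mod 251 = 9, hash=229+9 mod 251 = 238
Option D: s[1]='d'->'j', delta=(10-4)*11^2 mod 251 = 224, hash=229+224 mod 251 = 202

Answer: B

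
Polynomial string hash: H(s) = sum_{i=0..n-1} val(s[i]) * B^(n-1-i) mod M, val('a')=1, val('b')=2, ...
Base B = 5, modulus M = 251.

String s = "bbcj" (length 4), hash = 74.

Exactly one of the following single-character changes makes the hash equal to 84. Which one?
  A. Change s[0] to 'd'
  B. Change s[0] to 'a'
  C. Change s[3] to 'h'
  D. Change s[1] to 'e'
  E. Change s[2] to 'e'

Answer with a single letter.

Option A: s[0]='b'->'d', delta=(4-2)*5^3 mod 251 = 250, hash=74+250 mod 251 = 73
Option B: s[0]='b'->'a', delta=(1-2)*5^3 mod 251 = 126, hash=74+126 mod 251 = 200
Option C: s[3]='j'->'h', delta=(8-10)*5^0 mod 251 = 249, hash=74+249 mod 251 = 72
Option D: s[1]='b'->'e', delta=(5-2)*5^2 mod 251 = 75, hash=74+75 mod 251 = 149
Option E: s[2]='c'->'e', delta=(5-3)*5^1 mod 251 = 10, hash=74+10 mod 251 = 84 <-- target

Answer: E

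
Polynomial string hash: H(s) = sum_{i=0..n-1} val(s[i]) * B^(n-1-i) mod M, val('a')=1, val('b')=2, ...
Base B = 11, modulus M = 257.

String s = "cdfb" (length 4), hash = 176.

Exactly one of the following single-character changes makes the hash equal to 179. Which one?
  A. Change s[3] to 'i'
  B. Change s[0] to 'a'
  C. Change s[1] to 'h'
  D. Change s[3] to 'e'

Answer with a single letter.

Option A: s[3]='b'->'i', delta=(9-2)*11^0 mod 257 = 7, hash=176+7 mod 257 = 183
Option B: s[0]='c'->'a', delta=(1-3)*11^3 mod 257 = 165, hash=176+165 mod 257 = 84
Option C: s[1]='d'->'h', delta=(8-4)*11^2 mod 257 = 227, hash=176+227 mod 257 = 146
Option D: s[3]='b'->'e', delta=(5-2)*11^0 mod 257 = 3, hash=176+3 mod 257 = 179 <-- target

Answer: D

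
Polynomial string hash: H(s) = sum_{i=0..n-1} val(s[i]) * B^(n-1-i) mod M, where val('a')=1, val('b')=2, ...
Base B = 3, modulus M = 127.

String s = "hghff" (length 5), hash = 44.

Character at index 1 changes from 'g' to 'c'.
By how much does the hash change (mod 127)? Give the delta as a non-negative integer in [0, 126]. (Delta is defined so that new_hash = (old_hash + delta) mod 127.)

Delta formula: (val(new) - val(old)) * B^(n-1-k) mod M
  val('c') - val('g') = 3 - 7 = -4
  B^(n-1-k) = 3^3 mod 127 = 27
  Delta = -4 * 27 mod 127 = 19

Answer: 19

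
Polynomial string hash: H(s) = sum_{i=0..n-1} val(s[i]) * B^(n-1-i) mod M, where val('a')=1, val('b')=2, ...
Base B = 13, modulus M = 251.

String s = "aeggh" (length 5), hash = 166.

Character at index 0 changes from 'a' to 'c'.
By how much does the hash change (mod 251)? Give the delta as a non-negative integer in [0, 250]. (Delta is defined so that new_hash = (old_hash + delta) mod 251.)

Answer: 145

Derivation:
Delta formula: (val(new) - val(old)) * B^(n-1-k) mod M
  val('c') - val('a') = 3 - 1 = 2
  B^(n-1-k) = 13^4 mod 251 = 198
  Delta = 2 * 198 mod 251 = 145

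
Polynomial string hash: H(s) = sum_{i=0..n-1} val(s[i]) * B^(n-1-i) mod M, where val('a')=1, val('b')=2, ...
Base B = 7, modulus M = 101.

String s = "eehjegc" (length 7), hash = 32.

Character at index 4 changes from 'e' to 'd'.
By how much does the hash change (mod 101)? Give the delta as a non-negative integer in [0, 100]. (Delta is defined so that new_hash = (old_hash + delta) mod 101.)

Answer: 52

Derivation:
Delta formula: (val(new) - val(old)) * B^(n-1-k) mod M
  val('d') - val('e') = 4 - 5 = -1
  B^(n-1-k) = 7^2 mod 101 = 49
  Delta = -1 * 49 mod 101 = 52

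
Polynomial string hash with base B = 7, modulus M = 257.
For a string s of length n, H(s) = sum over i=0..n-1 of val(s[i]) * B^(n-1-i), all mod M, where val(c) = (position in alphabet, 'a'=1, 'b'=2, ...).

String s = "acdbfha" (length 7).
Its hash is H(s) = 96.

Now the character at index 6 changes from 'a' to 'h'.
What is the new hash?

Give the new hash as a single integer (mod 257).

Answer: 103

Derivation:
val('a') = 1, val('h') = 8
Position k = 6, exponent = n-1-k = 0
B^0 mod M = 7^0 mod 257 = 1
Delta = (8 - 1) * 1 mod 257 = 7
New hash = (96 + 7) mod 257 = 103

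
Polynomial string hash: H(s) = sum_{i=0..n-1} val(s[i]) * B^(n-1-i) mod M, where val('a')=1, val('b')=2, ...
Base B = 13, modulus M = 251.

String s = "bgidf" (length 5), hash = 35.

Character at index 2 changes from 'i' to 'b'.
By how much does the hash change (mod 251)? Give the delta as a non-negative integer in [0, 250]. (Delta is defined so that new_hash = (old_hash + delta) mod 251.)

Answer: 72

Derivation:
Delta formula: (val(new) - val(old)) * B^(n-1-k) mod M
  val('b') - val('i') = 2 - 9 = -7
  B^(n-1-k) = 13^2 mod 251 = 169
  Delta = -7 * 169 mod 251 = 72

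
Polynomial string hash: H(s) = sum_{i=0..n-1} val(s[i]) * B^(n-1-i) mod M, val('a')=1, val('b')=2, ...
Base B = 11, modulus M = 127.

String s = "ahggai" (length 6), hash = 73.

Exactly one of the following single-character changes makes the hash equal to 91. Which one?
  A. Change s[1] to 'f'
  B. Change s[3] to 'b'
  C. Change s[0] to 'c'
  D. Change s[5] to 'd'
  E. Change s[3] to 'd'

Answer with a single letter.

Answer: E

Derivation:
Option A: s[1]='h'->'f', delta=(6-8)*11^4 mod 127 = 55, hash=73+55 mod 127 = 1
Option B: s[3]='g'->'b', delta=(2-7)*11^2 mod 127 = 30, hash=73+30 mod 127 = 103
Option C: s[0]='a'->'c', delta=(3-1)*11^5 mod 127 = 30, hash=73+30 mod 127 = 103
Option D: s[5]='i'->'d', delta=(4-9)*11^0 mod 127 = 122, hash=73+122 mod 127 = 68
Option E: s[3]='g'->'d', delta=(4-7)*11^2 mod 127 = 18, hash=73+18 mod 127 = 91 <-- target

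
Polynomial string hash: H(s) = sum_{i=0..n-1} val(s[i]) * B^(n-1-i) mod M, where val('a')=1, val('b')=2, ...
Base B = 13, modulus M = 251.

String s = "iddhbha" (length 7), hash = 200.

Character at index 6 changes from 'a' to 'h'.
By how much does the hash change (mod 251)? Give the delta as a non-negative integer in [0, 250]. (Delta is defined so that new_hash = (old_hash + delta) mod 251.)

Answer: 7

Derivation:
Delta formula: (val(new) - val(old)) * B^(n-1-k) mod M
  val('h') - val('a') = 8 - 1 = 7
  B^(n-1-k) = 13^0 mod 251 = 1
  Delta = 7 * 1 mod 251 = 7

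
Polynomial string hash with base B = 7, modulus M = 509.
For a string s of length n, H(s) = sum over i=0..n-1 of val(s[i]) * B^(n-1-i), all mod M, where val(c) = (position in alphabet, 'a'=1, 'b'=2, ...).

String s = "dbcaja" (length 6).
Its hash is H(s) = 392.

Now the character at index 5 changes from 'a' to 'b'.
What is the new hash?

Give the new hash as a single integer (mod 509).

Answer: 393

Derivation:
val('a') = 1, val('b') = 2
Position k = 5, exponent = n-1-k = 0
B^0 mod M = 7^0 mod 509 = 1
Delta = (2 - 1) * 1 mod 509 = 1
New hash = (392 + 1) mod 509 = 393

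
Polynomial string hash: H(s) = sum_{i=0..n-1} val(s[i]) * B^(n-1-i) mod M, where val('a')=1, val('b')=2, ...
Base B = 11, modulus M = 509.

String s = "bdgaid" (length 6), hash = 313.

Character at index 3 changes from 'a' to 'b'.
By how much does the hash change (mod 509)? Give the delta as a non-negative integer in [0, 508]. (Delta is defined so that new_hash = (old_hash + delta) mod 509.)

Delta formula: (val(new) - val(old)) * B^(n-1-k) mod M
  val('b') - val('a') = 2 - 1 = 1
  B^(n-1-k) = 11^2 mod 509 = 121
  Delta = 1 * 121 mod 509 = 121

Answer: 121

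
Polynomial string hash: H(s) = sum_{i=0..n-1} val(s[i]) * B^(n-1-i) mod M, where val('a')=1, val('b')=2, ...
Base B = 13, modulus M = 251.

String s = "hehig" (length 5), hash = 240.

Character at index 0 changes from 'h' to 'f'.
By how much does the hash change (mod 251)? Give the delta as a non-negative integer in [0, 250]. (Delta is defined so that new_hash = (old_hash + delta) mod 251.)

Delta formula: (val(new) - val(old)) * B^(n-1-k) mod M
  val('f') - val('h') = 6 - 8 = -2
  B^(n-1-k) = 13^4 mod 251 = 198
  Delta = -2 * 198 mod 251 = 106

Answer: 106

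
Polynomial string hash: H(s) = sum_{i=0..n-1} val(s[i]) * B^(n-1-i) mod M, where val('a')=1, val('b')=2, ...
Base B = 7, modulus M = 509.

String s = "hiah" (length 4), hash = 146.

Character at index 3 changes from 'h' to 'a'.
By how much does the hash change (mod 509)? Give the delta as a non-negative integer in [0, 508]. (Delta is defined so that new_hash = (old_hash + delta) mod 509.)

Answer: 502

Derivation:
Delta formula: (val(new) - val(old)) * B^(n-1-k) mod M
  val('a') - val('h') = 1 - 8 = -7
  B^(n-1-k) = 7^0 mod 509 = 1
  Delta = -7 * 1 mod 509 = 502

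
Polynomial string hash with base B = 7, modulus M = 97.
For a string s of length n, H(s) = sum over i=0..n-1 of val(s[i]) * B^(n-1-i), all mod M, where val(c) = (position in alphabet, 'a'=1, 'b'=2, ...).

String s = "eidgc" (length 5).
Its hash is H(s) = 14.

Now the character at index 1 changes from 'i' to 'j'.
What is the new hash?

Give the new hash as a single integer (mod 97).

val('i') = 9, val('j') = 10
Position k = 1, exponent = n-1-k = 3
B^3 mod M = 7^3 mod 97 = 52
Delta = (10 - 9) * 52 mod 97 = 52
New hash = (14 + 52) mod 97 = 66

Answer: 66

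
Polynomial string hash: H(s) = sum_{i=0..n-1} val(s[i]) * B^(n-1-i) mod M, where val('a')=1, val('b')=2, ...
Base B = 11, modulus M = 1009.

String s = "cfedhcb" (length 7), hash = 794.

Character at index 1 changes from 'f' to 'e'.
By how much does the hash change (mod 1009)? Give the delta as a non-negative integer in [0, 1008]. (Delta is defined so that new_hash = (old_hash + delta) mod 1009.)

Answer: 389

Derivation:
Delta formula: (val(new) - val(old)) * B^(n-1-k) mod M
  val('e') - val('f') = 5 - 6 = -1
  B^(n-1-k) = 11^5 mod 1009 = 620
  Delta = -1 * 620 mod 1009 = 389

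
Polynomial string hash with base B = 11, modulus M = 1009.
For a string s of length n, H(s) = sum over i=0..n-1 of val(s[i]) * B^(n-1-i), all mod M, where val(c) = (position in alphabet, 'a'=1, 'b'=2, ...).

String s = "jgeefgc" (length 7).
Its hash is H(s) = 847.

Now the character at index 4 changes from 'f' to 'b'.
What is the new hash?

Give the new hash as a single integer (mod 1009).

val('f') = 6, val('b') = 2
Position k = 4, exponent = n-1-k = 2
B^2 mod M = 11^2 mod 1009 = 121
Delta = (2 - 6) * 121 mod 1009 = 525
New hash = (847 + 525) mod 1009 = 363

Answer: 363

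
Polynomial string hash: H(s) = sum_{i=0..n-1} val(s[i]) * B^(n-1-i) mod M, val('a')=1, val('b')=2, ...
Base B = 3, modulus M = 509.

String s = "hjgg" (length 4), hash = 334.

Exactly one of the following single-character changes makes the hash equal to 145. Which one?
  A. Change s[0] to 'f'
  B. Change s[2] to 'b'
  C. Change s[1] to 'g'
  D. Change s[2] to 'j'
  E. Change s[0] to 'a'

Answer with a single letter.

Answer: E

Derivation:
Option A: s[0]='h'->'f', delta=(6-8)*3^3 mod 509 = 455, hash=334+455 mod 509 = 280
Option B: s[2]='g'->'b', delta=(2-7)*3^1 mod 509 = 494, hash=334+494 mod 509 = 319
Option C: s[1]='j'->'g', delta=(7-10)*3^2 mod 509 = 482, hash=334+482 mod 509 = 307
Option D: s[2]='g'->'j', delta=(10-7)*3^1 mod 509 = 9, hash=334+9 mod 509 = 343
Option E: s[0]='h'->'a', delta=(1-8)*3^3 mod 509 = 320, hash=334+320 mod 509 = 145 <-- target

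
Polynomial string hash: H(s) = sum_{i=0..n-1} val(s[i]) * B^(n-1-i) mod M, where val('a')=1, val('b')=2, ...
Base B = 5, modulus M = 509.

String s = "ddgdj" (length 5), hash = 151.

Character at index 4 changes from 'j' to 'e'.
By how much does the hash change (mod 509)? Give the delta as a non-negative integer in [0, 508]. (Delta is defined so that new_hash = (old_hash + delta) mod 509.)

Answer: 504

Derivation:
Delta formula: (val(new) - val(old)) * B^(n-1-k) mod M
  val('e') - val('j') = 5 - 10 = -5
  B^(n-1-k) = 5^0 mod 509 = 1
  Delta = -5 * 1 mod 509 = 504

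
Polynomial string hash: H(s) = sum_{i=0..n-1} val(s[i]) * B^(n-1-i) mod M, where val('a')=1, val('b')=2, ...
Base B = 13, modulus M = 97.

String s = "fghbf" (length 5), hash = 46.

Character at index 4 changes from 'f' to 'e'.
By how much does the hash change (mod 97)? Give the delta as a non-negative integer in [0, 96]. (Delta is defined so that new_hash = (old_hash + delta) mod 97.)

Answer: 96

Derivation:
Delta formula: (val(new) - val(old)) * B^(n-1-k) mod M
  val('e') - val('f') = 5 - 6 = -1
  B^(n-1-k) = 13^0 mod 97 = 1
  Delta = -1 * 1 mod 97 = 96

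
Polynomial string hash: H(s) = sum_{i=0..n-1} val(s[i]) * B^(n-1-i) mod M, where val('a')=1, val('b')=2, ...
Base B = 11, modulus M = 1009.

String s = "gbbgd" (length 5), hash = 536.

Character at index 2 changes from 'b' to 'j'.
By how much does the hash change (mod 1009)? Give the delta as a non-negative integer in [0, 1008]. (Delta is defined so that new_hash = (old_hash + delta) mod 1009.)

Delta formula: (val(new) - val(old)) * B^(n-1-k) mod M
  val('j') - val('b') = 10 - 2 = 8
  B^(n-1-k) = 11^2 mod 1009 = 121
  Delta = 8 * 121 mod 1009 = 968

Answer: 968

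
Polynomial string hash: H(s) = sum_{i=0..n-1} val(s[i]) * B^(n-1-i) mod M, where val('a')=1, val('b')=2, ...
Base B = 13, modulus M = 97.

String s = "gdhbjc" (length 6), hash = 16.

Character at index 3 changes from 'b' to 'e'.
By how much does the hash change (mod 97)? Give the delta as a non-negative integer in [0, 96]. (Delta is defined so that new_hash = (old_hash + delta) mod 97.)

Answer: 22

Derivation:
Delta formula: (val(new) - val(old)) * B^(n-1-k) mod M
  val('e') - val('b') = 5 - 2 = 3
  B^(n-1-k) = 13^2 mod 97 = 72
  Delta = 3 * 72 mod 97 = 22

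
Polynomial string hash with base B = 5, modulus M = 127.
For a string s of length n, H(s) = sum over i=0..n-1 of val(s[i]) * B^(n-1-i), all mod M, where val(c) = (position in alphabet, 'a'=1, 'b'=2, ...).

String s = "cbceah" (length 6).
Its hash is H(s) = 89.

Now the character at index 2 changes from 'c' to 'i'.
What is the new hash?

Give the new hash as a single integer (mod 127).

Answer: 77

Derivation:
val('c') = 3, val('i') = 9
Position k = 2, exponent = n-1-k = 3
B^3 mod M = 5^3 mod 127 = 125
Delta = (9 - 3) * 125 mod 127 = 115
New hash = (89 + 115) mod 127 = 77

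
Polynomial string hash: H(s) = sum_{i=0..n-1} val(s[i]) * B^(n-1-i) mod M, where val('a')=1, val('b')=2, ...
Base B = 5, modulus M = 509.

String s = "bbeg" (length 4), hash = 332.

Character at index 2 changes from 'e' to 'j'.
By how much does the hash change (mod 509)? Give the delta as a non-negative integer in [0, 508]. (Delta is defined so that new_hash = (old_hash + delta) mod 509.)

Answer: 25

Derivation:
Delta formula: (val(new) - val(old)) * B^(n-1-k) mod M
  val('j') - val('e') = 10 - 5 = 5
  B^(n-1-k) = 5^1 mod 509 = 5
  Delta = 5 * 5 mod 509 = 25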